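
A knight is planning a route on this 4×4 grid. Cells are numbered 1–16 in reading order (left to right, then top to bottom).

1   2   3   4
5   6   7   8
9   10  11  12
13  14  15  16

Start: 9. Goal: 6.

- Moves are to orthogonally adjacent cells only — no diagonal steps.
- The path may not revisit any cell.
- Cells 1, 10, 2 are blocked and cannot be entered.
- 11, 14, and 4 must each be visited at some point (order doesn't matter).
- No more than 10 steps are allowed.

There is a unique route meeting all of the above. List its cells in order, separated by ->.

The budget equals the shortest possible length, so every move has to be on a shortest route through the required cells.
Route from 9: down to 13, 2× right (reaching 15), up to 11, right to 12, 2× up (reaching 4), left to 3, down to 7, left to 6 — 10 moves in all.
Check: all required cells visited; 10 ≤ 10 moves.

9 -> 13 -> 14 -> 15 -> 11 -> 12 -> 8 -> 4 -> 3 -> 7 -> 6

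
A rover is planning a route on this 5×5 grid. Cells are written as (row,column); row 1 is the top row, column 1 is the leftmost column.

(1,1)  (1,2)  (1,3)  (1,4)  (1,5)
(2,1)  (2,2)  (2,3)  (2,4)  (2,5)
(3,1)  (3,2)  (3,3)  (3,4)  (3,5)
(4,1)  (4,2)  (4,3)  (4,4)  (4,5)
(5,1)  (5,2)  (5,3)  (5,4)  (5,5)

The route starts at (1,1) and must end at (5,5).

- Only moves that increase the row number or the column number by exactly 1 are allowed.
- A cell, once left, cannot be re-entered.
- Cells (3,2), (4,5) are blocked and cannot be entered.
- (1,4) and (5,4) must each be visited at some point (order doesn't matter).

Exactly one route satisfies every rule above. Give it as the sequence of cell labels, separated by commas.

Moves only go right or down, so the column and row indices never decrease.
Route from (1,1): 3× right (reaching (1,4)), 4× down (reaching (5,4)), right to (5,5) — 8 moves in all.
Check: all required cells visited.

(1,1), (1,2), (1,3), (1,4), (2,4), (3,4), (4,4), (5,4), (5,5)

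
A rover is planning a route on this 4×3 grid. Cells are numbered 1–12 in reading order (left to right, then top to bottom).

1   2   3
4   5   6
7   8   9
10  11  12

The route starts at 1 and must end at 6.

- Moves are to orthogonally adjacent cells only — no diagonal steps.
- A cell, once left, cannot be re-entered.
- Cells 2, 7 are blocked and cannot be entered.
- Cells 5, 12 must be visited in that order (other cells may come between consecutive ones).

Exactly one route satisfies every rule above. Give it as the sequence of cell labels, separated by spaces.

1 4 5 8 11 12 9 6

The waypoints must appear in the order 5, 12, with no cell reused.
Route from 1: down 1 to 4, right 1 to 5, down 2 to 11, right 1 to 12, up 2 to 6 — 7 moves in all.
Check: order respected (5 at step 2, 12 at step 5).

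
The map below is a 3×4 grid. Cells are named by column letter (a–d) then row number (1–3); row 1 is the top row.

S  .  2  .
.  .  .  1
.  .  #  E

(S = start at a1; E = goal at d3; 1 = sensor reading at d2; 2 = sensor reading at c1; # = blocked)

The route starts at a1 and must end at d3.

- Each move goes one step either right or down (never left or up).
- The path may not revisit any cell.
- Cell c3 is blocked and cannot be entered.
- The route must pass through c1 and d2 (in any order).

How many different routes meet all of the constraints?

A right/down-only route from a1 to d3 makes exactly 2 down-moves and 3 right-moves in some order.
With no other constraints that would be C(5,2) = 10 routes.
A monotone route can only reach the required cells in the order c1, d2, so split there and multiply the segment counts (each segment already excludes blocked cells): a1→c1: 1; c1→d2: 2; d2→d3: 1; product = 2.
That gives 2 routes.

2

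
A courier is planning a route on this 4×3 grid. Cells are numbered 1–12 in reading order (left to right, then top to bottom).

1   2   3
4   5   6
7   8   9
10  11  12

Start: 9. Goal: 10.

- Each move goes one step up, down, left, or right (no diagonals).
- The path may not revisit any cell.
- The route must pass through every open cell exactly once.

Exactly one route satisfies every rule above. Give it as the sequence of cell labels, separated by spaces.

9 12 11 8 5 6 3 2 1 4 7 10

Need to visit all 12 open cells exactly once, starting at 9 and ending at 10.
Cell 12 has only two open neighbours (9 and 11), so the path must pass straight through it: one of those is the cell it's entered from and the other is where it exits.
Route from 9: down to 12, left to 11, 2× up (reaching 5), right to 6, up to 3, 2× left (reaching 1), 3× down (reaching 10) — 11 moves in all.
Check: all 12 open cells covered.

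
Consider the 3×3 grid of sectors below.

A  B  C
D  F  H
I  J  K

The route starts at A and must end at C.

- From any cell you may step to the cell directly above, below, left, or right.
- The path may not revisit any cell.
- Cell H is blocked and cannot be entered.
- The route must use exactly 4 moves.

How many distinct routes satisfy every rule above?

Need simple routes of exactly 4 moves from A to C (Manhattan distance 2, so 1 moves are spent on a detour and 1 undoing it).
Enumerating: A D F B C.
That gives 1 route.

1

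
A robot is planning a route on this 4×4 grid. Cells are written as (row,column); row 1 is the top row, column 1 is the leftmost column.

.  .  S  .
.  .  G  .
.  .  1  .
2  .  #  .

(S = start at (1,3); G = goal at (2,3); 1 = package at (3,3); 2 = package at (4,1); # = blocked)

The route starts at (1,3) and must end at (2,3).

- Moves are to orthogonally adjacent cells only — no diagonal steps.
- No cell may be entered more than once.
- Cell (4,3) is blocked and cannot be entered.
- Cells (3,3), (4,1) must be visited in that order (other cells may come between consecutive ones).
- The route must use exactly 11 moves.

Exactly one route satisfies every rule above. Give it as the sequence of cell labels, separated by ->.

(1,3) -> (1,4) -> (2,4) -> (3,4) -> (3,3) -> (3,2) -> (4,2) -> (4,1) -> (3,1) -> (2,1) -> (2,2) -> (2,3)

The waypoints must appear in the order (3,3), (4,1), with no cell reused.
Route from (1,3): right to (1,4), 2× down (reaching (3,4)), 2× left (reaching (3,2)), down to (4,2), left to (4,1), 2× up (reaching (2,1)), 2× right (reaching (2,3)) — 11 moves in all.
Check: order respected (1 at step 4, 2 at step 7); 11 moves as required.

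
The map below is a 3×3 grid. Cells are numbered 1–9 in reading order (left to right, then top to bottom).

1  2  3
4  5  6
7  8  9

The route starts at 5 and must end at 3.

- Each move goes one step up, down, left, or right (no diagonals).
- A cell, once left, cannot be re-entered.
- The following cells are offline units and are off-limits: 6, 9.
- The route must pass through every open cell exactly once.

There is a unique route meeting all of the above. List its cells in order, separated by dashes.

Need to visit all 7 open cells exactly once, starting at 5 and ending at 3.
Cell 8 has only two open neighbours (5 and 7), so the path must pass straight through it: one of those is the cell it's entered from and the other is where it exits.
Route from 5: down 1 to 8, left 1 to 7, up 2 to 1, right 2 to 3 — 6 moves in all.
Check: all 7 open cells covered.

5 - 8 - 7 - 4 - 1 - 2 - 3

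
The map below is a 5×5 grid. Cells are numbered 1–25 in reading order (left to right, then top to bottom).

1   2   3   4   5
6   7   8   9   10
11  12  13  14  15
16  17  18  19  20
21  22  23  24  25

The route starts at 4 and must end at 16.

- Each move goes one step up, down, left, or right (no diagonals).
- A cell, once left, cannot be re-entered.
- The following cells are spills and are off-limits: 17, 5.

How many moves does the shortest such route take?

6

The Manhattan distance from 4 to 16 is |1−4| + |4−1| = 6, so at least 6 moves are needed.
A route of 6 moves achieves this: 4 → 9 → 14 → 13 → 12 → 11 → 16.
Since 6 matches the lower bound, it is optimal.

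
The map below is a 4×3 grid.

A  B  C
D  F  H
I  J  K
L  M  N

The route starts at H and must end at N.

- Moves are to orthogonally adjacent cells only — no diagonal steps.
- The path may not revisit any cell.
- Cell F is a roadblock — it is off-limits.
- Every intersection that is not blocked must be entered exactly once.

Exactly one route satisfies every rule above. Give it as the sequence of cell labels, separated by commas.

H, C, B, A, D, I, L, M, J, K, N

Need to visit all 11 open cells exactly once, starting at H and ending at N.
Cell D has only two open neighbours (A and I), so the path must pass straight through it: one of those is the cell it's entered from and the other is where it exits.
Route from H: up to C, 2× left (reaching A), 3× down (reaching L), right to M, up to J, right to K, down to N — 10 moves in all.
Check: all 11 open cells covered.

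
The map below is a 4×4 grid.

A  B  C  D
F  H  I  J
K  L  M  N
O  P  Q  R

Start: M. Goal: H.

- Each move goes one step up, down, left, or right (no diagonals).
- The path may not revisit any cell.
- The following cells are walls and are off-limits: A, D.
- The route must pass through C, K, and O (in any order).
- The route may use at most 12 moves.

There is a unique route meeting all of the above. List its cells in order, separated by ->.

M -> L -> K -> O -> P -> Q -> R -> N -> J -> I -> C -> B -> H

The 12-move cap with required stops at C, K, O leaves no slack for detours.
Route from M: 2× left (reaching K), down to O, 3× right (reaching R), 2× up (reaching J), left to I, up to C, left to B, down to H — 12 moves in all.
Check: all required cells visited; 12 ≤ 12 moves.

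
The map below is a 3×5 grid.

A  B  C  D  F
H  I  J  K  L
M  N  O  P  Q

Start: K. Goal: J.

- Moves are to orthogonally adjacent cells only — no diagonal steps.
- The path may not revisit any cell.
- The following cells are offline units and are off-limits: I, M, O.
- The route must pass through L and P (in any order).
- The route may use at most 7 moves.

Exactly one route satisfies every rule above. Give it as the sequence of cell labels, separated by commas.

K, P, Q, L, F, D, C, J

The budget equals the shortest possible length, so every move has to be on a shortest route through the required cells.
Route from K: down to P, right to Q, 2× up (reaching F), 2× left (reaching C), down to J — 7 moves in all.
Check: all required cells visited; 7 ≤ 7 moves.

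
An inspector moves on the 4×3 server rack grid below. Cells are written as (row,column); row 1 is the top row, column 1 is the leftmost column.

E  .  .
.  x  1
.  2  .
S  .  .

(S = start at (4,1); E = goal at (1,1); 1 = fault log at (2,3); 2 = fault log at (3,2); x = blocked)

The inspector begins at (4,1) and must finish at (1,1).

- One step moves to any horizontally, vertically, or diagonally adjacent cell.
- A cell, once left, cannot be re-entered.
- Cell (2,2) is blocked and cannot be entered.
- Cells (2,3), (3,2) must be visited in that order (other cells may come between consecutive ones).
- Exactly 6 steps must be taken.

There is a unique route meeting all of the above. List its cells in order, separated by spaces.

The waypoints must appear in the order (2,3), (3,2), with no cell reused.
Route from (4,1): right to (4,2), up-right to (3,3), up to (2,3), down-left to (3,2), up-left to (2,1), up to (1,1) — 6 moves in all.
Check: order respected (1 at step 3, 2 at step 4); 6 moves as required.

(4,1) (4,2) (3,3) (2,3) (3,2) (2,1) (1,1)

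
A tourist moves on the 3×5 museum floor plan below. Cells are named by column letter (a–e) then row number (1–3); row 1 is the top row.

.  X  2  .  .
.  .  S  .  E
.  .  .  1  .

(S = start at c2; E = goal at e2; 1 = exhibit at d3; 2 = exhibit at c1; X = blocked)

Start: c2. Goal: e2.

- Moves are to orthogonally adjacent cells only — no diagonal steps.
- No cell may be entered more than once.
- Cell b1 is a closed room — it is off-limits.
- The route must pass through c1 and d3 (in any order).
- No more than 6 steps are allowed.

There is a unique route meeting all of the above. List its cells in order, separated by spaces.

Any route must reach c1 and d3 and still end at e2 within 6 moves, so the order of the required stops is forced.
Route from c2: up 1 to c1, right 1 to d1, down 2 to d3, right 1 to e3, up 1 to e2 — 6 moves in all.
Check: all required cells visited; 6 ≤ 6 moves.

c2 c1 d1 d2 d3 e3 e2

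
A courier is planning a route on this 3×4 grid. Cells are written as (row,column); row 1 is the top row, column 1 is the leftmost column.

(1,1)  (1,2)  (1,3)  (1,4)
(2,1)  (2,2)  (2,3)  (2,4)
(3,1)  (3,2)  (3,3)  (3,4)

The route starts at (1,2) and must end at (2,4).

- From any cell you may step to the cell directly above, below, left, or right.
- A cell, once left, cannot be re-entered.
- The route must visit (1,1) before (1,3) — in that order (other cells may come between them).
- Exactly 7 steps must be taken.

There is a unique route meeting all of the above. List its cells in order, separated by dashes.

(1,2) - (1,1) - (2,1) - (2,2) - (2,3) - (1,3) - (1,4) - (2,4)

The waypoints must appear in the order (1,1), (1,3), with no cell reused.
Route from (1,2): left 1 to (1,1), down 1 to (2,1), right 2 to (2,3), up 1 to (1,3), right 1 to (1,4), down 1 to (2,4) — 7 moves in all.
Check: order respected ((1,1) at step 1, (1,3) at step 5); 7 moves as required.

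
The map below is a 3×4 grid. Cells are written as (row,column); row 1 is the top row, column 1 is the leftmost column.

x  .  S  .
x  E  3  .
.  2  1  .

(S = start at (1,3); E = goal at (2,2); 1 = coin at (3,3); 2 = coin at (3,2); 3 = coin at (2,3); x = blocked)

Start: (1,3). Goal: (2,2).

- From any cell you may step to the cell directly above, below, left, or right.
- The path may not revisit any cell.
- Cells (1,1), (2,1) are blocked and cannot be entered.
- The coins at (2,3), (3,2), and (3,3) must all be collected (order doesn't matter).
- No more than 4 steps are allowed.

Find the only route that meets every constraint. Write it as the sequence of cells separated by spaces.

(1,3) (2,3) (3,3) (3,2) (2,2)

Any route must reach (2,3), (3,2), and (3,3) and still end at (2,2) within 4 moves, so the order of the required stops is forced.
Route from (1,3): down 2 to (3,3), left 1 to (3,2), up 1 to (2,2) — 4 moves in all.
Check: all required cells visited; 4 ≤ 4 moves.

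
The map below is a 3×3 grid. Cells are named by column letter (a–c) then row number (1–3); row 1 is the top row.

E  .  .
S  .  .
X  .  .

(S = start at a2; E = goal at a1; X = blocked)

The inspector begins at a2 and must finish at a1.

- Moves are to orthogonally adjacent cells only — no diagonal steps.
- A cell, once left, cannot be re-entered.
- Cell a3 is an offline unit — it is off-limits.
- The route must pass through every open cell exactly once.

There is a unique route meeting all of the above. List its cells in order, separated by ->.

a2 -> b2 -> b3 -> c3 -> c2 -> c1 -> b1 -> a1

Need to visit all 8 open cells exactly once, starting at a2 and ending at a1.
Cell c3 has only two open neighbours (c2 and b3), so the path must pass straight through it: one of those is the cell it's entered from and the other is where it exits.
Route from a2: right 1 to b2, down 1 to b3, right 1 to c3, up 2 to c1, left 2 to a1 — 7 moves in all.
Check: all 8 open cells covered.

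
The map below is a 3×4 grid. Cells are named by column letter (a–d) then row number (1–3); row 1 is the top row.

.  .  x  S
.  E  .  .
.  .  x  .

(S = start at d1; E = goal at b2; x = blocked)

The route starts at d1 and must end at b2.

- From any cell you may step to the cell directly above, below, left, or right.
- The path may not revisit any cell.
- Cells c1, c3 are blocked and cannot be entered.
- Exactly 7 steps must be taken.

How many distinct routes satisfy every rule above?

0

Need simple routes of exactly 7 moves from d1 to b2 (Manhattan distance 3, so 2 moves are spent on a detour and 2 undoing it).
No route satisfies every constraint, so the count is 0.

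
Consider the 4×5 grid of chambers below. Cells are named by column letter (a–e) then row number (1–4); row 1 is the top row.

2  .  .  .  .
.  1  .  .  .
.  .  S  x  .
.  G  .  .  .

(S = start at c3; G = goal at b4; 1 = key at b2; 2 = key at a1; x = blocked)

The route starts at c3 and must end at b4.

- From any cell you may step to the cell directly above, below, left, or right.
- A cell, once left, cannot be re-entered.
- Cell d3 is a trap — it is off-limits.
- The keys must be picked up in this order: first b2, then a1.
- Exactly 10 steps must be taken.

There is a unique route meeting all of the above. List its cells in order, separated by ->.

The waypoints must appear in the order b2, a1, with no cell reused.
Route from c3: left to b3, up to b2, right to c2, up to c1, 2× left (reaching a1), 3× down (reaching a4), right to b4 — 10 moves in all.
Check: order respected (1 at step 2, 2 at step 6); 10 moves as required.

c3 -> b3 -> b2 -> c2 -> c1 -> b1 -> a1 -> a2 -> a3 -> a4 -> b4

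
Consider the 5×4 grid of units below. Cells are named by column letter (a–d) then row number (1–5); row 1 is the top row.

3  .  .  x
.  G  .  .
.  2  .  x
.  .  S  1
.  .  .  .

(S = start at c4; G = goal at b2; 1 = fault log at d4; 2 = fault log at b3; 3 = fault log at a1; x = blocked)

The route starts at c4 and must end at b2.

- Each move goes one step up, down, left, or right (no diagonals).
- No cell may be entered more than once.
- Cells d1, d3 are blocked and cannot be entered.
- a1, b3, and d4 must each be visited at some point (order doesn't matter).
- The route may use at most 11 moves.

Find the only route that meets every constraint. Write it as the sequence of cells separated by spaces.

The budget equals the shortest possible length, so every move has to be on a shortest route through the required cells.
Route from c4: right to d4, down to d5, 2× left (reaching b5), 2× up (reaching b3), left to a3, 2× up (reaching a1), right to b1, down to b2 — 11 moves in all.
Check: all required cells visited; 11 ≤ 11 moves.

c4 d4 d5 c5 b5 b4 b3 a3 a2 a1 b1 b2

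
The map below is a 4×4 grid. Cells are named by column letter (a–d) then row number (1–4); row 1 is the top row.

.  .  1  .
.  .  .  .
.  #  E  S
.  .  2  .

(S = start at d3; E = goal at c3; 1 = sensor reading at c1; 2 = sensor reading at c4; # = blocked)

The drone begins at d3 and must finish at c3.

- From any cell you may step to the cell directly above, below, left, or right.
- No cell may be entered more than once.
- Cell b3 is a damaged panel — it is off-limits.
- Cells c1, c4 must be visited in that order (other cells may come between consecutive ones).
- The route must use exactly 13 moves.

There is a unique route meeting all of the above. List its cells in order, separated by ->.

The waypoints must appear in the order c1, c4, with no cell reused.
Route from d3: 2× up (reaching d1), left to c1, down to c2, left to b2, up to b1, left to a1, 3× down (reaching a4), 2× right (reaching c4), up to c3 — 13 moves in all.
Check: order respected (1 at step 3, 2 at step 12); 13 moves as required.

d3 -> d2 -> d1 -> c1 -> c2 -> b2 -> b1 -> a1 -> a2 -> a3 -> a4 -> b4 -> c4 -> c3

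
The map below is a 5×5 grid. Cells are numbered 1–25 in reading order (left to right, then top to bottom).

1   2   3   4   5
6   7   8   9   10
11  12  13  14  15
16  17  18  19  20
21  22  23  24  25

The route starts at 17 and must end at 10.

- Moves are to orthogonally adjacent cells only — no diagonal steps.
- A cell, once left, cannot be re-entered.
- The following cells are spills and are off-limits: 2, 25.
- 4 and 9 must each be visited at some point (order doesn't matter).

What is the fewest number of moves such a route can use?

7

Any route passes through 4 and 9 in some order between 17 and 10. Summing Manhattan distances along each leg and taking the cheapest ordering (17 → 9 → 4 → 10) gives a lower bound of 4 + 1 + 2 = 7 moves.
A route of 7 moves achieves this: 17 → 12 → 7 → 8 → 3 → 4 → 9 → 10.
Since 7 matches the lower bound, it is optimal.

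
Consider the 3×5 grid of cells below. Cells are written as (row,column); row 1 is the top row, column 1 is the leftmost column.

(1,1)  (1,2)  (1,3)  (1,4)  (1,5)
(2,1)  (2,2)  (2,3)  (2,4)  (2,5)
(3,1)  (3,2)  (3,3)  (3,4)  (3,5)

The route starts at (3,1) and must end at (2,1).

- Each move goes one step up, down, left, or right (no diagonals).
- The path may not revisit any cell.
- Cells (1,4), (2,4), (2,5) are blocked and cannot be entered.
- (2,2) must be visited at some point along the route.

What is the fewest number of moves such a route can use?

3

Any route passes through (2,2) somewhere between (3,1) and (2,1). Summing Manhattan distances along the two legs ((3,1) → (2,2) → (2,1)) gives a lower bound of 2 + 1 = 3 moves.
A route of 3 moves achieves this: (3,1) → (3,2) → (2,2) → (2,1).
Since 3 matches the lower bound, it is optimal.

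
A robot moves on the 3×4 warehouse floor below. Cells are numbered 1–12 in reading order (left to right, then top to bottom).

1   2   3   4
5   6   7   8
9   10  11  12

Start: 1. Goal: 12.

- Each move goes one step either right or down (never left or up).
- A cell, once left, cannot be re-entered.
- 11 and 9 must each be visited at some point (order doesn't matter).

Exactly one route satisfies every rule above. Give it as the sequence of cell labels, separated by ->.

1 -> 5 -> 9 -> 10 -> 11 -> 12

Moves only go right or down, so the column and row indices never decrease.
Route from 1: 2× down (reaching 9), 3× right (reaching 12) — 5 moves in all.
Check: all required cells visited.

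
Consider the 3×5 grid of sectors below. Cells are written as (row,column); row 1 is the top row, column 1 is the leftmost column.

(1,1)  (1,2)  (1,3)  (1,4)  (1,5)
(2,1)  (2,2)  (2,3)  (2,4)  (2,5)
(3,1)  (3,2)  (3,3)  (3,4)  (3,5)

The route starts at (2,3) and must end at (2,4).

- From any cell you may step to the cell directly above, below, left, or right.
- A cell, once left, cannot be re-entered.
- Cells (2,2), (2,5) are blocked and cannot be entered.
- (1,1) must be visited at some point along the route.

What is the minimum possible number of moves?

9

Any route passes through (1,1) somewhere between (2,3) and (2,4). Summing Manhattan distances along the two legs ((2,3) → (1,1) → (2,4)) gives a lower bound of 3 + 4 = 7 moves.
The shortest route satisfying every rule uses 9 moves: (2,3) → (1,3) → (1,2) → (1,1) → (2,1) → (3,1) → (3,2) → (3,3) → (3,4) → (2,4).
The bound of 7 isn't tight here; checking systematically, no route of length 7 through 8 satisfies every constraint, so 9 is the minimum.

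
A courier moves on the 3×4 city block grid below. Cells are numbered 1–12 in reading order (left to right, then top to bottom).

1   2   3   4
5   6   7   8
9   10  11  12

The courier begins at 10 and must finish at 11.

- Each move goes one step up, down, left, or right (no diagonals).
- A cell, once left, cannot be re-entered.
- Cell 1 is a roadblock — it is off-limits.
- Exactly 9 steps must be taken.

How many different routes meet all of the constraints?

4

Need simple routes of exactly 9 moves from 10 to 11 (Manhattan distance 1, so 4 moves are spent on a detour and 4 undoing it).
Enumerating: 10 9 5 6 2 3 7 8 12 11 | 10 9 5 6 2 3 4 8 12 11 | 10 9 5 6 2 3 4 8 7 11 | 10 9 5 6 7 3 4 8 12 11.
That gives 4 routes.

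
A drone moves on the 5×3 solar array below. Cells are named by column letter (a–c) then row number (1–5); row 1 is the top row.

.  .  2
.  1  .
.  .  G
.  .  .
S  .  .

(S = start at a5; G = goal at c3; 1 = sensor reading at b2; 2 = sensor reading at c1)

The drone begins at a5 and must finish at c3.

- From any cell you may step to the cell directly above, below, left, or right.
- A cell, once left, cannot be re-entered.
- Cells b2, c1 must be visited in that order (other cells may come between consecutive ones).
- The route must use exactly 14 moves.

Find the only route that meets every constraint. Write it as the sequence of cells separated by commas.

The waypoints must appear in the order b2, c1, with no cell reused.
Route from a5: 2× right (reaching c5), up to c4, 2× left (reaching a4), up to a3, right to b3, up to b2, left to a2, up to a1, 2× right (reaching c1), 2× down (reaching c3) — 14 moves in all.
Check: order respected (1 at step 8, 2 at step 12); 14 moves as required.

a5, b5, c5, c4, b4, a4, a3, b3, b2, a2, a1, b1, c1, c2, c3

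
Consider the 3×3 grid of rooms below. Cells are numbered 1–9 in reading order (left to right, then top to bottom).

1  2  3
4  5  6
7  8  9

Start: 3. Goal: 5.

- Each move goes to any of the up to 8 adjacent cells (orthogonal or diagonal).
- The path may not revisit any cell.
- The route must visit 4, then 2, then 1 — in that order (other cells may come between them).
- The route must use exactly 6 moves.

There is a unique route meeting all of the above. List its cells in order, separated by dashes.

3 - 6 - 8 - 4 - 2 - 1 - 5

The waypoints must appear in the order 4, 2, 1, with no cell reused.
Route from 3: down 1 to 6, down-left 1 to 8, up-left 1 to 4, up-right 1 to 2, left 1 to 1, down-right 1 to 5 — 6 moves in all.
Check: order respected (4 at step 3, 2 at step 4, 1 at step 5); 6 moves as required.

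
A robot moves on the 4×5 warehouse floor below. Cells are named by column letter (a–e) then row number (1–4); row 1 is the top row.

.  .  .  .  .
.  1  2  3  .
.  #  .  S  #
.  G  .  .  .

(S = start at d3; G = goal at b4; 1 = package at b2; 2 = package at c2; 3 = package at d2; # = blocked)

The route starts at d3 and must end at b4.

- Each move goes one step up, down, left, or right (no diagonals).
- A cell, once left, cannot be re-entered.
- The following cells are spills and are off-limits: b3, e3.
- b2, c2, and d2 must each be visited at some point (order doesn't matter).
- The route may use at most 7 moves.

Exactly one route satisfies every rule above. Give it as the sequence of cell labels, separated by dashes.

The budget equals the shortest possible length, so every move has to be on a shortest route through the required cells.
Route from d3: up to d2, 3× left (reaching a2), 2× down (reaching a4), right to b4 — 7 moves in all.
Check: all required cells visited; 7 ≤ 7 moves.

d3 - d2 - c2 - b2 - a2 - a3 - a4 - b4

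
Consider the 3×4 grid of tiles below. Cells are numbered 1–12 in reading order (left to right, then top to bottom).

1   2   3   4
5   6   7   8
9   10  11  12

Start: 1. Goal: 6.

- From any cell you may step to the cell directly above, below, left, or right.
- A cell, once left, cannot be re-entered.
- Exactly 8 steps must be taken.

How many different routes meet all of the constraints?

Need simple routes of exactly 8 moves from 1 to 6 (Manhattan distance 2, so 3 moves are spent on a detour and 3 undoing it).
Enumerating: 1 5 9 10 11 7 3 2 6 | 1 5 9 10 11 12 8 7 6 | 1 2 3 7 11 10 9 5 6 | 1 2 3 7 8 12 11 10 6 | 1 2 3 4 8 12 11 7 6 | 1 2 3 4 8 12 11 10 6 | 1 2 3 4 8 7 11 10 6.
That gives 7 routes.

7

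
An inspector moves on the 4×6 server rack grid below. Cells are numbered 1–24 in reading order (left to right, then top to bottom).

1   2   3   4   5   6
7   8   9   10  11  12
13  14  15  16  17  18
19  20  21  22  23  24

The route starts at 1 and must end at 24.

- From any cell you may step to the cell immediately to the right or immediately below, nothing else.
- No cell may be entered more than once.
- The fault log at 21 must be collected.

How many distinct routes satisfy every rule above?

10

A right/down-only route from 1 to 24 makes exactly 3 down-moves and 5 right-moves in some order.
With no other constraints that would be C(8,3) = 56 routes.
Split at 21 and multiply the segment counts: 1→21: 10; 21→24: 1; product = 10.
That gives 10 routes.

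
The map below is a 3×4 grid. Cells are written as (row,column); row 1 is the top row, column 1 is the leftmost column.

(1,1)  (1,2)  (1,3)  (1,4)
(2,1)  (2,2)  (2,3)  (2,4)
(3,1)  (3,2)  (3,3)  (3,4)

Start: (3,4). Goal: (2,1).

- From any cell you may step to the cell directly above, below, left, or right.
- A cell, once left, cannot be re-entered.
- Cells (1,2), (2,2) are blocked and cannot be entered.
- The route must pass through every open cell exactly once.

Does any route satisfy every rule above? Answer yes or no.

no

Cell (1,1) has only one open neighbour but is neither the start nor the goal, so a Hamiltonian route would have to both enter and leave it through the same neighbour — impossible without revisiting.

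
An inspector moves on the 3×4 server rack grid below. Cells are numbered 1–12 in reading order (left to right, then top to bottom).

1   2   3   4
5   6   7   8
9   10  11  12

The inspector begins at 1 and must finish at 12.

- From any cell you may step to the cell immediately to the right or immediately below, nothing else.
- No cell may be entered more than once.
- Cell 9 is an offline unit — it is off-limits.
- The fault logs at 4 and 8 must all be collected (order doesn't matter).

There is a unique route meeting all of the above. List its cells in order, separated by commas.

1, 2, 3, 4, 8, 12

Moves only go right or down, so the column and row indices never decrease.
Route from 1: 3× right (reaching 4), 2× down (reaching 12) — 5 moves in all.
Check: all required cells visited.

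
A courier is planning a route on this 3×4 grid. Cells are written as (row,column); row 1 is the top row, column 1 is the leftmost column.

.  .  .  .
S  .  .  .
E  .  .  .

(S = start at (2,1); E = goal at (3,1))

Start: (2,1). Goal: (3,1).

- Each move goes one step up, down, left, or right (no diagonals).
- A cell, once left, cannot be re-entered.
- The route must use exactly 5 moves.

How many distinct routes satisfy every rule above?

2

Need simple routes of exactly 5 moves from (2,1) to (3,1) (Manhattan distance 1, so 2 moves are spent on a detour and 2 undoing it).
Enumerating: (2,1) (1,1) (1,2) (2,2) (3,2) (3,1) | (2,1) (2,2) (2,3) (3,3) (3,2) (3,1).
That gives 2 routes.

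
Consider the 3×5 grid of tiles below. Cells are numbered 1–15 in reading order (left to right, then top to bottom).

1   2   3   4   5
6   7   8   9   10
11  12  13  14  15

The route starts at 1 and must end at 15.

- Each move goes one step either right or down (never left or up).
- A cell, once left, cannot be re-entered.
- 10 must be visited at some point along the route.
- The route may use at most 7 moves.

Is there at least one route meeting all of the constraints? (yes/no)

One route that works: 1 → 6 → 7 → 8 → 9 → 10 → 15.

yes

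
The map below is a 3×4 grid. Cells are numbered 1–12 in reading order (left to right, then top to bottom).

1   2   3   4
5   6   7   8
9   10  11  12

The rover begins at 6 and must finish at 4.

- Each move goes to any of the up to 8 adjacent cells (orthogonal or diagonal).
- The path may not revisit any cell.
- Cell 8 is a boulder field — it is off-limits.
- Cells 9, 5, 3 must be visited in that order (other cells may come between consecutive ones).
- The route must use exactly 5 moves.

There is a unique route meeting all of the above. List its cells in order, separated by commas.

The waypoints must appear in the order 9, 5, 3, with no cell reused.
Route from 6: down-left 1 to 9, up 1 to 5, up-right 1 to 2, right 2 to 4 — 5 moves in all.
Check: order respected (9 at step 1, 5 at step 2, 3 at step 4); 5 moves as required.

6, 9, 5, 2, 3, 4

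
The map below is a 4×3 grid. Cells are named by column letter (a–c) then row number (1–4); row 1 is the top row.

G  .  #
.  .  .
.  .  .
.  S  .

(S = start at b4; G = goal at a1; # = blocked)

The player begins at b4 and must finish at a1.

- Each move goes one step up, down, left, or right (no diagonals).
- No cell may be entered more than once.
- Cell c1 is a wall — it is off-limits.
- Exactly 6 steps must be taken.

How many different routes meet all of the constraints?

11

Need simple routes of exactly 6 moves from b4 to a1 (Manhattan distance 4, so 1 moves are spent on a detour and 1 undoing it).
Branch systematically from the start, pruning whenever the remaining move budget drops below the Manhattan distance to a1 or differs from it in parity. Grouping the completions by first move — via b3: 3; via a4: 3; via c4: 5 — and summing: 3 + 3 + 5 = 11.
That gives 11 routes.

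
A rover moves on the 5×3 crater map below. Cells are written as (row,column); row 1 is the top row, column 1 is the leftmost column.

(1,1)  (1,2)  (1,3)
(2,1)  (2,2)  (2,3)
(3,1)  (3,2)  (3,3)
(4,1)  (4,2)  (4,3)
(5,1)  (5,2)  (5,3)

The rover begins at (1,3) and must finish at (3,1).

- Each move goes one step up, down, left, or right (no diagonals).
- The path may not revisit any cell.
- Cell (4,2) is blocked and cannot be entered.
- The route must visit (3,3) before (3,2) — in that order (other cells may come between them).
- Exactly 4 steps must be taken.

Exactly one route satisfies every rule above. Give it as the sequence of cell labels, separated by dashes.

(1,3) - (2,3) - (3,3) - (3,2) - (3,1)

The waypoints must appear in the order (3,3), (3,2), with no cell reused.
Route from (1,3): down 2 to (3,3), left 2 to (3,1) — 4 moves in all.
Check: order respected ((3,3) at step 2, (3,2) at step 3); 4 moves as required.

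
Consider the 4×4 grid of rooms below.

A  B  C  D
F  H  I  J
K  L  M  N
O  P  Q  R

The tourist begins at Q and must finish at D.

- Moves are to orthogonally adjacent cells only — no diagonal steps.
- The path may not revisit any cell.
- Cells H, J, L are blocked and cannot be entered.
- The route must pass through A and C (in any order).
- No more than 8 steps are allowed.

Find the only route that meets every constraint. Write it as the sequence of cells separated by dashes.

The budget equals the shortest possible length, so every move has to be on a shortest route through the required cells.
Route from Q: 2× left (reaching O), 3× up (reaching A), 3× right (reaching D) — 8 moves in all.
Check: all required cells visited; 8 ≤ 8 moves.

Q - P - O - K - F - A - B - C - D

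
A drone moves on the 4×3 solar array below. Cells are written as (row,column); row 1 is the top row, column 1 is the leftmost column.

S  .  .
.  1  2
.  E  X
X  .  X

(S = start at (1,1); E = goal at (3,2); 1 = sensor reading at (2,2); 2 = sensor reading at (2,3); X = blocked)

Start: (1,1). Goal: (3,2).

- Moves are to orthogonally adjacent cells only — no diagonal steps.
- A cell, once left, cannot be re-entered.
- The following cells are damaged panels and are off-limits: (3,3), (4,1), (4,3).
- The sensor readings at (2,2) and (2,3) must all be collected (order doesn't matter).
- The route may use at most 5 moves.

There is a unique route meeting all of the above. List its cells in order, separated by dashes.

(1,1) - (1,2) - (1,3) - (2,3) - (2,2) - (3,2)

The budget equals the shortest possible length, so every move has to be on a shortest route through the required cells.
Route from (1,1): 2× right (reaching (1,3)), down to (2,3), left to (2,2), down to (3,2) — 5 moves in all.
Check: all required cells visited; 5 ≤ 5 moves.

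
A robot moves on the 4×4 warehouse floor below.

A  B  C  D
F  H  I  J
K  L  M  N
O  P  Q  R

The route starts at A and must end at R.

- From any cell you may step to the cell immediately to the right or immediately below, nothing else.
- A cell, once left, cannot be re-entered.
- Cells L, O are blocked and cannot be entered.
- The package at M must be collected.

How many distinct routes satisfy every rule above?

A right/down-only route from A to R makes exactly 3 down-moves and 3 right-moves in some order.
With no other constraints that would be C(6,3) = 20 routes.
Split at M and multiply the segment counts (each segment already excludes blocked cells): A→M: 3; M→R: 2; product = 6.
That gives 6 routes.

6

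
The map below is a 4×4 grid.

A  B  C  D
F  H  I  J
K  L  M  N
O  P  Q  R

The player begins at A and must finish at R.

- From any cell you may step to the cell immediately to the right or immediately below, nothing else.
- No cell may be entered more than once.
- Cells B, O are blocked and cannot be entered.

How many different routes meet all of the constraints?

A right/down-only route from A to R makes exactly 3 down-moves and 3 right-moves in some order.
With no other constraints that would be C(6,3) = 20 routes.
Subtract routes through each blocked cell (inclusion–exclusion for overlaps): − through B: 10 − through O: 1 → 9.
That gives 9 routes.

9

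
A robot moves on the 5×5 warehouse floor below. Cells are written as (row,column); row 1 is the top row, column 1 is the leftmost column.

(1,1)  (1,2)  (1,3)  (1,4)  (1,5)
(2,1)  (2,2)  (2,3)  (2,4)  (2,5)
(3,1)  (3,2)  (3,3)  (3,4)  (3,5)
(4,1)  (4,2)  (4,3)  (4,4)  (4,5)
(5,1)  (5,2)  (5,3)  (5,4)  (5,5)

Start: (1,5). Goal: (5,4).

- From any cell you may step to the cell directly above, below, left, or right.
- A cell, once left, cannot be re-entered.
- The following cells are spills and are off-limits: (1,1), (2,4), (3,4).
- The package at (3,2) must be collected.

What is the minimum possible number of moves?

9

Any route passes through (3,2) somewhere between (1,5) and (5,4). Summing Manhattan distances along the two legs ((1,5) → (3,2) → (5,4)) gives a lower bound of 5 + 4 = 9 moves.
A route of 9 moves achieves this: (1,5) → (1,4) → (1,3) → (2,3) → (3,3) → (3,2) → (4,2) → (5,2) → (5,3) → (5,4).
Since 9 matches the lower bound, it is optimal.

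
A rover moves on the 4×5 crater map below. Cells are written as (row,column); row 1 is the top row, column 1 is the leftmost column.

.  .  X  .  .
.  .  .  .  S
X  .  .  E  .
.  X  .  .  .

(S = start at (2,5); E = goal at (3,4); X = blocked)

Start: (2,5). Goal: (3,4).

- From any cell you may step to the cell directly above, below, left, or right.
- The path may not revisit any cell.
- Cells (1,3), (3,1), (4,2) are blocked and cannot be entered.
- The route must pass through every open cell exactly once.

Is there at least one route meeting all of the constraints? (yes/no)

Colour the cells like a checkerboard: each orthogonal step flips colour, so a Hamiltonian route alternates colours. Here there are 7 cells of one colour and 10 of the other, with start on the same colour as the goal — the counts and endpoints can't be arranged into an alternating sequence of length 17, so no Hamiltonian route exists.

no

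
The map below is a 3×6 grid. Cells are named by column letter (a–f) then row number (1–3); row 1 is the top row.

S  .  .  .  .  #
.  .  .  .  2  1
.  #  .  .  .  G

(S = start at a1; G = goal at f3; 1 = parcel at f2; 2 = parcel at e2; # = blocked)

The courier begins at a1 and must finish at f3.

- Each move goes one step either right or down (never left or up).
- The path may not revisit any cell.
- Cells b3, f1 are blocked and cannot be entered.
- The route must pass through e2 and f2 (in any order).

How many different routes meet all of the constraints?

5

A right/down-only route from a1 to f3 makes exactly 2 down-moves and 5 right-moves in some order.
With no other constraints that would be C(7,2) = 21 routes.
A monotone route can only reach the required cells in the order e2, f2, so split there and multiply the segment counts (each segment already excludes blocked cells): a1→e2: 5; e2→f2: 1; f2→f3: 1; product = 5.
That gives 5 routes.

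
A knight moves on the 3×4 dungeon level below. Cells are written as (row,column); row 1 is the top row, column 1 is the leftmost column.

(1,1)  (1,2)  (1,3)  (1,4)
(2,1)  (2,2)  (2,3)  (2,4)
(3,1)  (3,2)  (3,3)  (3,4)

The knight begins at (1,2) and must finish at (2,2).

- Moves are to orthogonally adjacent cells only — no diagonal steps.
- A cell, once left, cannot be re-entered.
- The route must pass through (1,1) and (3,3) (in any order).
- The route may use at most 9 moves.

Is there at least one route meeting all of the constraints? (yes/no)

yes

One route that works: (1,2) → (1,1) → (2,1) → (3,1) → (3,2) → (3,3) → (2,3) → (2,2).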